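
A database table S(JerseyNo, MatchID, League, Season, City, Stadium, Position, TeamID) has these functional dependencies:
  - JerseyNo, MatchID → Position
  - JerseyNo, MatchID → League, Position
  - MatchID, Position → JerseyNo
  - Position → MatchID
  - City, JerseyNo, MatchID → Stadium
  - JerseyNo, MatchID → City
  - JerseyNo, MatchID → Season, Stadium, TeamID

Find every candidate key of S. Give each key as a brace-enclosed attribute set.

{JerseyNo, MatchID}, {Position}

Closure of {Position} is {City, JerseyNo, League, MatchID, Position, Season, Stadium, TeamID}, the whole schema; {Position} is a candidate key.
Closure of {JerseyNo, MatchID} is {City, JerseyNo, League, MatchID, Position, Season, Stadium, TeamID}, the whole schema; {JerseyNo, MatchID} is a candidate key.
Any other superkey properly contains one of these, so there are no further candidate keys.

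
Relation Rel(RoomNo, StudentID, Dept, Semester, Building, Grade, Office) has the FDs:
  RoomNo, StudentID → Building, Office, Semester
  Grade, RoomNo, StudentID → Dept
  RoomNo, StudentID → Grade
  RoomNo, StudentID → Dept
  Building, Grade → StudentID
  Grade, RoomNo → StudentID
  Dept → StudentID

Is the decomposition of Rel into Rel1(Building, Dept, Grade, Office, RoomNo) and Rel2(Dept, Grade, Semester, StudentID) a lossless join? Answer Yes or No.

Rel1 ∩ Rel2 = {Dept, Grade}; its closure under F is {Dept, Grade, StudentID}.
Rel1 ⊄ {Dept, Grade, StudentID} and Rel2 ⊄ {Dept, Grade, StudentID}, so the split is lossy.

No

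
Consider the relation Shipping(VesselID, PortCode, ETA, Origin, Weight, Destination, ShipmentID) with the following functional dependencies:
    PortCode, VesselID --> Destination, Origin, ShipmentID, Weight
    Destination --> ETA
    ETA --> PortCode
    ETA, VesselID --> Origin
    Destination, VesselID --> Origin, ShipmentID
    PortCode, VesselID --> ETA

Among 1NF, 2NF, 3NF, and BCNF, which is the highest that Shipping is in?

Candidate keys: {Destination, VesselID}, {ETA, VesselID}, {PortCode, VesselID}. Prime attributes: {Destination, ETA, PortCode, VesselID}.
Destination --> ETA: {Destination}⁺ = {Destination, ETA, PortCode}, which is not all of the attributes, so the left side is not a superkey — BCNF is violated.
But every attribute on its right side ({ETA}) is prime, and the same holds for every other non-superkey FD, so 3NF still holds.

3NF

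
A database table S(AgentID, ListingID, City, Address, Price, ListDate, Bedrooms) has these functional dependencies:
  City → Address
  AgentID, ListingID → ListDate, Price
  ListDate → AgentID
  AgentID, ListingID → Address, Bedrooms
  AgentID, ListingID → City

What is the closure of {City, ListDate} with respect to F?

{Address, AgentID, City, ListDate}

Start with {City, ListDate}.
City → Address applies; add {Address} → now {Address, City, ListDate}.
ListDate → AgentID applies; add {AgentID} → now {Address, AgentID, City, ListDate}.
No further FD applies.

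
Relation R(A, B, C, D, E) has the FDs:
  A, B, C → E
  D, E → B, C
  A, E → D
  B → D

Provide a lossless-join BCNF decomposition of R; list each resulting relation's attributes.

Candidate keys of the original relation: {A, B, C}, {A, E}.
In {A, B, C, D, E}, {D, E} is not a superkey ({D, E}⁺ restricted to this set is {B, C, D, E}), so split on D, E → B, C into {B, C, D, E} and {A, D, E}.
In {B, C, D, E}, {B} is not a superkey ({B}⁺ restricted to this set is {B, D}), so split on B → D into {B, D} and {B, C, E}.
{B, D} is in BCNF.
{B, C, E} is in BCNF.
{A, D, E} is in BCNF.

{A, D, E}; {B, C, E}; {B, D}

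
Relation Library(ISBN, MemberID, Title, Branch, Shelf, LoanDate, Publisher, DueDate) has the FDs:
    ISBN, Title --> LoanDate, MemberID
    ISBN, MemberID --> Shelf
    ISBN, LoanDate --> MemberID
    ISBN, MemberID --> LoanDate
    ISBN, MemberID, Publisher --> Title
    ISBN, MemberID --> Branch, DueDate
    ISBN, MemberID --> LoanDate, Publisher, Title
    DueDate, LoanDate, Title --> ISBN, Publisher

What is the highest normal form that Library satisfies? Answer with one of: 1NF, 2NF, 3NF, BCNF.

BCNF

Candidate keys: {DueDate, LoanDate, Title}, {ISBN, LoanDate}, {ISBN, MemberID}, {ISBN, Title}. Prime attributes: {DueDate, ISBN, LoanDate, MemberID, Title}.
The left-hand side of every FD is a superkey, so BCNF is satisfied.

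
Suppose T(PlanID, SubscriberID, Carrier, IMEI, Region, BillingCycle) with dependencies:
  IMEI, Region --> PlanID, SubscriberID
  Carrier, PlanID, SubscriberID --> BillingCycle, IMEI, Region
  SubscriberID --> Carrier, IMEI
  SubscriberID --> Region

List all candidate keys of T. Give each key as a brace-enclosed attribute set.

{IMEI, Region}, {SubscriberID}

{SubscriberID} is a candidate key since {SubscriberID}⁺ = {BillingCycle, Carrier, IMEI, PlanID, Region, SubscriberID} covers every attribute.
{IMEI, Region} is a candidate key since {IMEI, Region}⁺ = {BillingCycle, Carrier, IMEI, PlanID, Region, SubscriberID} covers every attribute.
These are minimal and exhaustive — every other superkey contains one of them.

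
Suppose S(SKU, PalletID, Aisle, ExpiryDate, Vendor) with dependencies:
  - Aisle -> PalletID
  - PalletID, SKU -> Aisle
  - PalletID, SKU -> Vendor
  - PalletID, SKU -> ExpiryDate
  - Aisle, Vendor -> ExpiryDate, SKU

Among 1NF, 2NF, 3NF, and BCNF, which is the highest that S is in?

Candidate keys: {Aisle, SKU}, {Aisle, Vendor}, {PalletID, SKU}. Prime attributes: {Aisle, PalletID, SKU, Vendor}.
Aisle -> PalletID breaks BCNF: {Aisle}⁺ = {Aisle, PalletID}, so {Aisle} is not a superkey.
Its right-hand attributes {PalletID} are all prime, as are those of every other non-superkey FD — the relation is in 3NF.

3NF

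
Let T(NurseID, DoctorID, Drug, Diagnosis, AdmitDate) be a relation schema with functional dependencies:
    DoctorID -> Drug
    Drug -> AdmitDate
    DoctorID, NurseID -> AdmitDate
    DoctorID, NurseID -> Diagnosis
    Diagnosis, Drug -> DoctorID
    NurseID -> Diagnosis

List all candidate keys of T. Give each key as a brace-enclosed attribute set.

{DoctorID, NurseID}, {Drug, NurseID}

No FD produces {NurseID}, so it must be in every candidate key.
{DoctorID, NurseID}⁺ = {AdmitDate, Diagnosis, DoctorID, Drug, NurseID} — all of the relation — so {DoctorID, NurseID} is a candidate key.
{Drug, NurseID}⁺ = {AdmitDate, Diagnosis, DoctorID, Drug, NurseID} — all of the relation — so {Drug, NurseID} is a candidate key.
Any other superkey properly contains one of these, so there are no further candidate keys.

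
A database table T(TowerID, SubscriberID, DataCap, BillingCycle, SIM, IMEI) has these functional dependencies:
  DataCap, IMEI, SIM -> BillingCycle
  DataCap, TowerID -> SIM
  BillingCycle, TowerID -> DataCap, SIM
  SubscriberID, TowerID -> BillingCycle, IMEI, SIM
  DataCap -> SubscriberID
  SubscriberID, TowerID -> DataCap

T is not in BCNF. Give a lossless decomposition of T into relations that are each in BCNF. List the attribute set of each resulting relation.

Candidate keys of the original relation: {BillingCycle, TowerID}, {DataCap, TowerID}, {SubscriberID, TowerID}.
{BillingCycle, DataCap, IMEI, SIM, SubscriberID, TowerID}: {DataCap, IMEI, SIM} determines {BillingCycle, DataCap, IMEI, SIM, SubscriberID} here but is not a superkey — split on DataCap, IMEI, SIM -> BillingCycle, SubscriberID, giving {BillingCycle, DataCap, IMEI, SIM, SubscriberID} and {DataCap, IMEI, SIM, TowerID}.
{BillingCycle, DataCap, IMEI, SIM, SubscriberID}: {DataCap} determines {DataCap, SubscriberID} here but is not a superkey — split on DataCap -> SubscriberID, giving {DataCap, SubscriberID} and {BillingCycle, DataCap, IMEI, SIM}.
{DataCap, SubscriberID} has no BCNF violation.
{BillingCycle, DataCap, IMEI, SIM} has no BCNF violation.
{DataCap, IMEI, SIM, TowerID} has no BCNF violation.

{BillingCycle, DataCap, IMEI, SIM}; {DataCap, IMEI, SIM, TowerID}; {DataCap, SubscriberID}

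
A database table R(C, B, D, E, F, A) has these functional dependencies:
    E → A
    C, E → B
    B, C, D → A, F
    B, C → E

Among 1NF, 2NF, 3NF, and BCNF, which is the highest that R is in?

Candidate keys: {B, C, D}, {C, D, E}. Prime attributes: {B, C, D, E}.
E → A breaks BCNF: {E}⁺ = {A, E}, so {E} is not a superkey.
E → A has non-prime {A} on the right and a non-superkey on the left, so 3NF fails.
Since {B, C} ⊂ {B, C, D} and {B, C}⁺ ⊇ {A} with {A} non-prime, there is a partial dependency; 2NF fails.

1NF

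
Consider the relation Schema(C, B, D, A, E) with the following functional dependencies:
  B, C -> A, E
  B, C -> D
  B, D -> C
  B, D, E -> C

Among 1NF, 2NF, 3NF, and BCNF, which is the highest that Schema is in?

BCNF

Candidate keys: {B, C}, {B, D}. Prime attributes: {B, C, D}.
Each dependency's left side is a superkey — BCNF holds.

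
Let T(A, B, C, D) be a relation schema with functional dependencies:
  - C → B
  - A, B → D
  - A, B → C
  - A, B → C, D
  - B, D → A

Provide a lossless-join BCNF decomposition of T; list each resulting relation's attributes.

{A, C, D}; {B, C}

Candidate keys of the original relation: {A, B}, {A, C}, {B, D}, {C, D}.
{A, B, C, D}: {C} determines {B, C} here but is not a superkey — split on C → B, giving {B, C} and {A, C, D}.
{B, C}: every determinant is a superkey — BCNF.
{A, C, D}: every determinant is a superkey — BCNF.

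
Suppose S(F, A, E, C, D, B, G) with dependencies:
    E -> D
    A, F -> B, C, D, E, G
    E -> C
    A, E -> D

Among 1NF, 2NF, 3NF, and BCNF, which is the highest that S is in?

2NF

Candidate key: {A, F}. Prime attributes: {A, F}.
E -> D breaks BCNF: {E}⁺ = {C, D, E}, so {E} is not a superkey.
Because {D} is non-prime and the left side of E -> D is not a superkey, the relation is not in 3NF.
No proper subset of a key has a non-prime attribute in its closure, so there is no partial dependency; 2NF holds.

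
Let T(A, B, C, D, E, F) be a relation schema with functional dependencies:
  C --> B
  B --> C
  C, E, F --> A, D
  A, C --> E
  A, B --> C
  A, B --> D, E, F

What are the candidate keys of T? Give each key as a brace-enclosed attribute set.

{A, B}⁺ = {A, B, C, D, E, F} — all of the relation — so {A, B} is a candidate key.
{A, C}⁺ = {A, B, C, D, E, F} — all of the relation — so {A, C} is a candidate key.
{B, E, F}⁺ = {A, B, C, D, E, F} — all of the relation — so {B, E, F} is a candidate key.
{C, E, F}⁺ = {A, B, C, D, E, F} — all of the relation — so {C, E, F} is a candidate key.
No proper subset of any of these is a key, and no other minimal superkey exists.

{A, B}, {A, C}, {B, E, F}, {C, E, F}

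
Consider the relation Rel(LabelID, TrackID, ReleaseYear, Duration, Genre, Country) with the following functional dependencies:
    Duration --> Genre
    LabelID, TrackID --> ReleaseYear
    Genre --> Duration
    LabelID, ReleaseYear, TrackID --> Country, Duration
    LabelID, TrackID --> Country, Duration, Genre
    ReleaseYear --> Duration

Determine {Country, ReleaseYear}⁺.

Start with {Country, ReleaseYear}.
ReleaseYear --> Duration applies; add {Duration} → now {Country, Duration, ReleaseYear}.
Duration --> Genre applies; add {Genre} → now {Country, Duration, Genre, ReleaseYear}.
No further FD applies.

{Country, Duration, Genre, ReleaseYear}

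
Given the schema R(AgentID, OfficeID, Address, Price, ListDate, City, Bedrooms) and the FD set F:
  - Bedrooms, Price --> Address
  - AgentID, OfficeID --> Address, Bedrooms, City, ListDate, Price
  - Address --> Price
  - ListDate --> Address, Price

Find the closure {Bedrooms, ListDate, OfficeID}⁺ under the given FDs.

Start with {Bedrooms, ListDate, OfficeID}.
ListDate --> Address, Price applies; add {Address, Price} → now {Address, Bedrooms, ListDate, OfficeID, Price}.
No further FD applies.

{Address, Bedrooms, ListDate, OfficeID, Price}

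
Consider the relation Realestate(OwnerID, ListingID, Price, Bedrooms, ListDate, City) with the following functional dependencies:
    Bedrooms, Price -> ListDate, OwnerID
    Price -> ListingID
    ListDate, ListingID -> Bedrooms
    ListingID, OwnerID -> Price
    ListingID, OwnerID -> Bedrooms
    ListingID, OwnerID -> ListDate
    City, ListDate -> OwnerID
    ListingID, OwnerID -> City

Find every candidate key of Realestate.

{Bedrooms, Price}⁺ = {Bedrooms, City, ListDate, ListingID, OwnerID, Price}, which is every attribute, so {Bedrooms, Price} is a candidate key.
{ListDate, Price}⁺ = {Bedrooms, City, ListDate, ListingID, OwnerID, Price}, which is every attribute, so {ListDate, Price} is a candidate key.
{ListingID, OwnerID}⁺ = {Bedrooms, City, ListDate, ListingID, OwnerID, Price}, which is every attribute, so {ListingID, OwnerID} is a candidate key.
{OwnerID, Price}⁺ = {Bedrooms, City, ListDate, ListingID, OwnerID, Price}, which is every attribute, so {OwnerID, Price} is a candidate key.
{City, ListDate, ListingID}⁺ = {Bedrooms, City, ListDate, ListingID, OwnerID, Price}, which is every attribute, so {City, ListDate, ListingID} is a candidate key.
No proper subset of any of these is a key, and no other minimal superkey exists.

{Bedrooms, Price}, {City, ListDate, ListingID}, {ListDate, Price}, {ListingID, OwnerID}, {OwnerID, Price}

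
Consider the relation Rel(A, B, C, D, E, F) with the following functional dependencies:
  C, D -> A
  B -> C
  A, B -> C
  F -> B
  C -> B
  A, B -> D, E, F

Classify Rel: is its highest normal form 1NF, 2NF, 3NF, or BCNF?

3NF

Candidate keys: {A, B}, {A, C}, {A, F}, {B, D}, {C, D}, {D, F}. Prime attributes: {A, B, C, D, F}.
For B -> C we have {B}⁺ = {B, C}; {B} is not a superkey, so BCNF fails.
Its right-hand attributes {C} are all prime, as are those of every other non-superkey FD — the relation is in 3NF.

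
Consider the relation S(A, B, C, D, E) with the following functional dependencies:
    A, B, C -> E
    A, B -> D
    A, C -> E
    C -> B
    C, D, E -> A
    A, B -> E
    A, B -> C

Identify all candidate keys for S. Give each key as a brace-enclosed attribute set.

{A, B}, {A, C}, {C, D, E}

{A, B} is a candidate key since {A, B}⁺ = {A, B, C, D, E} covers every attribute.
{A, C} is a candidate key since {A, C}⁺ = {A, B, C, D, E} covers every attribute.
{C, D, E} is a candidate key since {C, D, E}⁺ = {A, B, C, D, E} covers every attribute.
These are minimal and exhaustive — every other superkey contains one of them.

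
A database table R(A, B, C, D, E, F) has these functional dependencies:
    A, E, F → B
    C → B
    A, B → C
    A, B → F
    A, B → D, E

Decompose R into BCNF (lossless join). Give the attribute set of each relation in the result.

Candidate keys of the original relation: {A, B}, {A, C}, {A, E, F}.
Within {A, B, C, D, E, F}: {C}⁺ ∩ {A, B, C, D, E, F} = {B, C}, not the whole set, so C → B violates BCNF; decompose into {B, C} and {A, C, D, E, F}.
{B, C} is in BCNF.
{A, C, D, E, F} is in BCNF.

{A, C, D, E, F}; {B, C}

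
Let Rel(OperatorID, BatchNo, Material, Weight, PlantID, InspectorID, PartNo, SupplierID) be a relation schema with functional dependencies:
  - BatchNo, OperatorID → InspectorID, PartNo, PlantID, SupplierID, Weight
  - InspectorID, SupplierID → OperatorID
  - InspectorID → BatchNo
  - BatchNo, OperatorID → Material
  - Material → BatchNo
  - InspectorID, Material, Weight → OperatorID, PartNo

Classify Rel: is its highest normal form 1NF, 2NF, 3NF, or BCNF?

Candidate keys: {BatchNo, OperatorID}, {InspectorID, Material, Weight}, {InspectorID, OperatorID}, {InspectorID, SupplierID}, {Material, OperatorID}. Prime attributes: {BatchNo, InspectorID, Material, OperatorID, SupplierID, Weight}.
For InspectorID → BatchNo we have {InspectorID}⁺ = {BatchNo, InspectorID}; {InspectorID} is not a superkey, so BCNF fails.
Its right-hand attributes {BatchNo} are all prime, as are those of every other non-superkey FD — the relation is in 3NF.

3NF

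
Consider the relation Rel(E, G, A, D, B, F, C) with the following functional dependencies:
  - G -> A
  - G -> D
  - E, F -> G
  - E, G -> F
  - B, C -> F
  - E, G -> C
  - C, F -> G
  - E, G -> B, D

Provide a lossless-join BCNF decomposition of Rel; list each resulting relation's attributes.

{A, D, G}; {B, C, E}; {B, C, F}; {C, F, G}

Candidate keys of the original relation: {B, C, E}, {E, F}, {E, G}.
{A, B, C, D, E, F, G}: {G} determines {A, D, G} here but is not a superkey — split on G -> A, D, giving {A, D, G} and {B, C, E, F, G}.
{A, D, G}: every determinant is a superkey — BCNF.
{B, C, E, F, G}: {B, C} determines {B, C, F, G} here but is not a superkey — split on B, C -> F, G, giving {B, C, F, G} and {B, C, E}.
{B, C, F, G}: {C, F} determines {C, F, G} here but is not a superkey — split on C, F -> G, giving {C, F, G} and {B, C, F}.
{C, F, G}: every determinant is a superkey — BCNF.
{B, C, F}: every determinant is a superkey — BCNF.
{B, C, E}: every determinant is a superkey — BCNF.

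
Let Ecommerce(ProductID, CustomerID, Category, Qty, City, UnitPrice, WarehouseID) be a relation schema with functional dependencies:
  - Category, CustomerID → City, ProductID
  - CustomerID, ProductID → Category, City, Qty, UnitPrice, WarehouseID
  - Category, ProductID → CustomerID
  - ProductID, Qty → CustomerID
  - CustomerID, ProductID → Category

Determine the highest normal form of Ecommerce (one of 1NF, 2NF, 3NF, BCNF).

BCNF

Candidate keys: {Category, CustomerID}, {Category, ProductID}, {CustomerID, ProductID}, {ProductID, Qty}. Prime attributes: {Category, CustomerID, ProductID, Qty}.
The left-hand side of every FD is a superkey, so BCNF is satisfied.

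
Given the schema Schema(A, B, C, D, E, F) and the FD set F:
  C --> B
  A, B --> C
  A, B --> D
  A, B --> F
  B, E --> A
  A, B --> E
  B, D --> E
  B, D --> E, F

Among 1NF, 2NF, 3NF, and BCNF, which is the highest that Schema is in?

3NF

Candidate keys: {A, B}, {A, C}, {B, D}, {B, E}, {C, D}, {C, E}. Prime attributes: {A, B, C, D, E}.
C --> B breaks BCNF: {C}⁺ = {B, C}, so {C} is not a superkey.
But every attribute on its right side ({B}) is prime, and the same holds for every other non-superkey FD, so 3NF still holds.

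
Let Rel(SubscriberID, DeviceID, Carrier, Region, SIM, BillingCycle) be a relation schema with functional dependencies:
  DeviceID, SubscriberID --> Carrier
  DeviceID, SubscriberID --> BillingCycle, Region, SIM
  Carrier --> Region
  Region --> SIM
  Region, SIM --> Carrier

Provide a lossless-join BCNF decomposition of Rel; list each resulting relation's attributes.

{BillingCycle, Carrier, DeviceID, SubscriberID}; {Carrier, Region, SIM}

Candidate key of the original relation: {DeviceID, SubscriberID}.
Within {BillingCycle, Carrier, DeviceID, Region, SIM, SubscriberID}: {Carrier}⁺ ∩ {BillingCycle, Carrier, DeviceID, Region, SIM, SubscriberID} = {Carrier, Region, SIM}, not the whole set, so Carrier --> Region, SIM violates BCNF; decompose into {Carrier, Region, SIM} and {BillingCycle, Carrier, DeviceID, SubscriberID}.
{Carrier, Region, SIM} is in BCNF.
{BillingCycle, Carrier, DeviceID, SubscriberID} is in BCNF.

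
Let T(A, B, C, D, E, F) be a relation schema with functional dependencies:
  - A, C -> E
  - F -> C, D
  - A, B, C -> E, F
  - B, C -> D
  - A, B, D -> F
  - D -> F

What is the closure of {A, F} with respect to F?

Start with {A, F}.
F -> C, D applies; add {C, D} → now {A, C, D, F}.
A, C -> E applies; add {E} → now {A, C, D, E, F}.
No further FD applies.

{A, C, D, E, F}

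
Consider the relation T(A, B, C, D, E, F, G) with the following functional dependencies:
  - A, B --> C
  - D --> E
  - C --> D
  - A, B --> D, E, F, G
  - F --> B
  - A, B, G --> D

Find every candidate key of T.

{A} never appears on the right of any FD, so every key must include it.
Closure of {A, B} is {A, B, C, D, E, F, G}, the whole schema; {A, B} is a candidate key.
Closure of {A, F} is {A, B, C, D, E, F, G}, the whole schema; {A, F} is a candidate key.
Any other superkey properly contains one of these, so there are no further candidate keys.

{A, B}, {A, F}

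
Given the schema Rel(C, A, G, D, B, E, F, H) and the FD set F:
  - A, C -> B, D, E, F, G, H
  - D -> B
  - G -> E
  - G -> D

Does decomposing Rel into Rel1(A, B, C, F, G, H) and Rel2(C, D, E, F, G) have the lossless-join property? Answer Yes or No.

Yes

Common attributes: {C, F, G}; their closure is {B, C, D, E, F, G}.
Rel2 is contained in that closure, so Rel1 ∩ Rel2 -> Rel2 holds and the join is lossless.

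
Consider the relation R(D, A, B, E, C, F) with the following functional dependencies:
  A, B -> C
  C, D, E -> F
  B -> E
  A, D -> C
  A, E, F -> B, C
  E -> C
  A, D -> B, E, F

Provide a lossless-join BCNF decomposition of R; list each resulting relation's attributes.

Candidate key of the original relation: {A, D}.
In {A, B, C, D, E, F}, {A, B} is not a superkey ({A, B}⁺ restricted to this set is {A, B, C, E}), so split on A, B -> C, E into {A, B, C, E} and {A, B, D, F}.
In {A, B, C, E}, {B} is not a superkey ({B}⁺ restricted to this set is {B, C, E}), so split on B -> C, E into {B, C, E} and {A, B}.
In {B, C, E}, {E} is not a superkey ({E}⁺ restricted to this set is {C, E}), so split on E -> C into {C, E} and {B, E}.
{C, E} is in BCNF.
{B, E} is in BCNF.
{A, B} is in BCNF.
In {A, B, D, F}, {B, D} is not a superkey ({B, D}⁺ restricted to this set is {B, D, F}), so split on B, D -> F into {B, D, F} and {A, B, D}.
{B, D, F} is in BCNF.
{A, B, D} is in BCNF.

{A, B, D}; {B, D, F}; {B, E}; {C, E}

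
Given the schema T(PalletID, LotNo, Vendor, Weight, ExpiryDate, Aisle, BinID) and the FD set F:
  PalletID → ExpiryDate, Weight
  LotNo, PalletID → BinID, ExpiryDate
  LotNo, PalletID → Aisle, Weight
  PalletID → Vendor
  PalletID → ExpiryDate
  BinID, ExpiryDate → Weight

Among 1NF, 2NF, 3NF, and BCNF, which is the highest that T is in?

1NF

Candidate key: {LotNo, PalletID}. Prime attributes: {LotNo, PalletID}.
PalletID → ExpiryDate, Weight: {PalletID}⁺ = {ExpiryDate, PalletID, Vendor, Weight}, which is not all of the attributes, so the left side is not a superkey — BCNF is violated.
PalletID → ExpiryDate, Weight determines the non-prime attributes {ExpiryDate, Weight} from a non-superkey — 3NF is violated.
Since {PalletID} ⊂ {LotNo, PalletID} and {PalletID}⁺ ⊇ {ExpiryDate, Vendor, Weight} with {ExpiryDate, Vendor, Weight} non-prime, there is a partial dependency; 2NF fails.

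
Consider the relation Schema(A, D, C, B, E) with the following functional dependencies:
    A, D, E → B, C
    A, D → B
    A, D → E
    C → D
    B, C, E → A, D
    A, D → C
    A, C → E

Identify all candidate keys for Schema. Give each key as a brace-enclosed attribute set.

{A, C}, {A, D}, {B, C, E}

{A, C}⁺ = {A, B, C, D, E} — all of the relation — so {A, C} is a candidate key.
{A, D}⁺ = {A, B, C, D, E} — all of the relation — so {A, D} is a candidate key.
{B, C, E}⁺ = {A, B, C, D, E} — all of the relation — so {B, C, E} is a candidate key.
No proper subset of any of these is a key, and no other minimal superkey exists.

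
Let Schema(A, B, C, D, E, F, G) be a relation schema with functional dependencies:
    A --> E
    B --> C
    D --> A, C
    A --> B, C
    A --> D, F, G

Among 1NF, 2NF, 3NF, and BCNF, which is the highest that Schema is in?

Candidate keys: {A}, {D}. Prime attributes: {A, D}.
B --> C breaks BCNF: {B}⁺ = {B, C}, so {B} is not a superkey.
B --> C has non-prime {C} on the right and a non-superkey on the left, so 3NF fails.
With only single-attribute keys there can be no partial dependency, so 2NF holds.

2NF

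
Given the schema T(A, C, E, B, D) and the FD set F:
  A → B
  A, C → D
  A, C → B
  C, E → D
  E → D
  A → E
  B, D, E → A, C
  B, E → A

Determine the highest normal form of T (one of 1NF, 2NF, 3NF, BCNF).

Candidate keys: {A}, {B, E}. Prime attributes: {A, B, E}.
C, E → D: {C, E}⁺ = {C, D, E}, which is not all of the attributes, so the left side is not a superkey — BCNF is violated.
C, E → D determines the non-prime attribute {D} from a non-superkey — 3NF is violated.
Since {E} ⊂ {B, E} and {E}⁺ ⊇ {D} with {D} non-prime, there is a partial dependency; 2NF fails.

1NF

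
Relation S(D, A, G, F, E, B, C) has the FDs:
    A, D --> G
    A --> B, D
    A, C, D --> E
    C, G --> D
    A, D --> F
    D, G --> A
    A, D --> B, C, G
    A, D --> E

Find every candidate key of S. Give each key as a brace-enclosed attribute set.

{A} is a candidate key since {A}⁺ = {A, B, C, D, E, F, G} covers every attribute.
{C, G} is a candidate key since {C, G}⁺ = {A, B, C, D, E, F, G} covers every attribute.
{D, G} is a candidate key since {D, G}⁺ = {A, B, C, D, E, F, G} covers every attribute.
No proper subset of any of these is a key, and no other minimal superkey exists.

{A}, {C, G}, {D, G}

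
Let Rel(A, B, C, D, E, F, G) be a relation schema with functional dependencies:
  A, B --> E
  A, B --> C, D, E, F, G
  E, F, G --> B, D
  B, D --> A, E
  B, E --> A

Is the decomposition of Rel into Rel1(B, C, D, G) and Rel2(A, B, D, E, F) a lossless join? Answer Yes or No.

Yes

Common attributes: {B, D}; their closure is {A, B, C, D, E, F, G}.
This includes all of Rel1, so the common attributes are a superkey of Rel1 — the join is lossless.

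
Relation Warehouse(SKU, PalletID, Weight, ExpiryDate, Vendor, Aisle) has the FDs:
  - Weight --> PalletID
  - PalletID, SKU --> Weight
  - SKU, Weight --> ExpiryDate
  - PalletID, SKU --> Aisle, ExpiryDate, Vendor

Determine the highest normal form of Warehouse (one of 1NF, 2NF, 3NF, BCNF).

3NF

Candidate keys: {PalletID, SKU}, {SKU, Weight}. Prime attributes: {PalletID, SKU, Weight}.
Weight --> PalletID: {Weight}⁺ = {PalletID, Weight}, which is not all of the attributes, so the left side is not a superkey — BCNF is violated.
Its right-hand attributes {PalletID} are all prime, as are those of every other non-superkey FD — the relation is in 3NF.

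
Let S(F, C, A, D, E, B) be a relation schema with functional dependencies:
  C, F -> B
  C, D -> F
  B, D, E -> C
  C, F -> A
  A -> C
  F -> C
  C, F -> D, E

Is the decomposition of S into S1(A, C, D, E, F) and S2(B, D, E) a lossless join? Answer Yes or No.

Common attributes: {D, E}; their closure is {D, E}.
Neither S1 nor S2 is contained in that closure, so the decomposition is lossy.

No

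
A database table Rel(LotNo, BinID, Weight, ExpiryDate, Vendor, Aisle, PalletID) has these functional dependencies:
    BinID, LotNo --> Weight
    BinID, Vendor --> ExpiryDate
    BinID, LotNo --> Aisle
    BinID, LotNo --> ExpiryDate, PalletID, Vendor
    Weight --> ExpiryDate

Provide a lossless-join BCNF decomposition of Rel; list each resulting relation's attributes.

{Aisle, BinID, LotNo, PalletID, Vendor, Weight}; {BinID, ExpiryDate, Vendor}

Candidate key of the original relation: {BinID, LotNo}.
Within {Aisle, BinID, ExpiryDate, LotNo, PalletID, Vendor, Weight}: {BinID, Vendor}⁺ ∩ {Aisle, BinID, ExpiryDate, LotNo, PalletID, Vendor, Weight} = {BinID, ExpiryDate, Vendor}, not the whole set, so BinID, Vendor --> ExpiryDate violates BCNF; decompose into {BinID, ExpiryDate, Vendor} and {Aisle, BinID, LotNo, PalletID, Vendor, Weight}.
{BinID, ExpiryDate, Vendor} is in BCNF.
{Aisle, BinID, LotNo, PalletID, Vendor, Weight} is in BCNF.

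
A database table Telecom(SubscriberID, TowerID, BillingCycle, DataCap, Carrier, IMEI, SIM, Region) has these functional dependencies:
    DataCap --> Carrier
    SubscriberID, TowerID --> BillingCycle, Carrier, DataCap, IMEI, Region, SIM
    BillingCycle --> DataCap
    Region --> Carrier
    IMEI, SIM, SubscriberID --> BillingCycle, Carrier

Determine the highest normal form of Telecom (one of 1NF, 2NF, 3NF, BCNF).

2NF

Candidate key: {SubscriberID, TowerID}. Prime attributes: {SubscriberID, TowerID}.
DataCap --> Carrier breaks BCNF: {DataCap}⁺ = {Carrier, DataCap}, so {DataCap} is not a superkey.
DataCap --> Carrier has non-prime {Carrier} on the right and a non-superkey on the left, so 3NF fails.
No proper subset of a key has a non-prime attribute in its closure, so there is no partial dependency; 2NF holds.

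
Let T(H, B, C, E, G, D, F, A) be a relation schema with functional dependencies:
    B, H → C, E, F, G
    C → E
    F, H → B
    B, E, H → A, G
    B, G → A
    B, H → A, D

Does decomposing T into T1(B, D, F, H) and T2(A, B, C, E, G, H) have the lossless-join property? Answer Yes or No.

Common attributes: {B, H}; their closure is {A, B, C, D, E, F, G, H}.
T1 is contained in that closure, so T1 ∩ T2 → T1 holds and the join is lossless.

Yes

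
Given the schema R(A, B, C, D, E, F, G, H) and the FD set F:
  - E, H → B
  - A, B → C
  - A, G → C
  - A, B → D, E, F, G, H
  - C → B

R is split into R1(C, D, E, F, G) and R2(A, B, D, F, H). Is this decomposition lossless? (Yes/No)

No

The shared attributes are {D, F} and {D, F}⁺ = {D, F}.
Neither R1 nor R2 is contained in that closure, so the decomposition is lossy.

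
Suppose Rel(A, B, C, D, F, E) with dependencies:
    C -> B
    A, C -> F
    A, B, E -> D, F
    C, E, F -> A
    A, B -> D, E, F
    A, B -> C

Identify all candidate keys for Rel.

Closure of {A, B} is {A, B, C, D, E, F}, the whole schema; {A, B} is a candidate key.
Closure of {A, C} is {A, B, C, D, E, F}, the whole schema; {A, C} is a candidate key.
Closure of {C, E, F} is {A, B, C, D, E, F}, the whole schema; {C, E, F} is a candidate key.
No proper subset of any of these is a key, and no other minimal superkey exists.

{A, B}, {A, C}, {C, E, F}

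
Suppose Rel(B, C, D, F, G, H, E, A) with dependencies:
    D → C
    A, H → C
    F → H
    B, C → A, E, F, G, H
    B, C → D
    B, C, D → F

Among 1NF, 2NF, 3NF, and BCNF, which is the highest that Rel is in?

Candidate keys: {A, B, F}, {A, B, H}, {B, C}, {B, D}. Prime attributes: {A, B, C, D, F, H}.
For D → C we have {D}⁺ = {C, D}; {D} is not a superkey, so BCNF fails.
Its right-hand attributes {C} are all prime, as are those of every other non-superkey FD — the relation is in 3NF.

3NF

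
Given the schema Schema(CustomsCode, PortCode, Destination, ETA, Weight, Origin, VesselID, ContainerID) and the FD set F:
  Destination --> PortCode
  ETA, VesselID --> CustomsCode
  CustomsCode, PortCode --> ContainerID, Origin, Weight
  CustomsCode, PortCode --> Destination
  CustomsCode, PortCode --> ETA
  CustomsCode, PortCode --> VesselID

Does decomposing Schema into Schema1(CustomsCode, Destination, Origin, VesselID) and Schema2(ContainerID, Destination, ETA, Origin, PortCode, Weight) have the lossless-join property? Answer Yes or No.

Common attributes: {Destination, Origin}; their closure is {Destination, Origin, PortCode}.
Schema1 ⊄ {Destination, Origin, PortCode} and Schema2 ⊄ {Destination, Origin, PortCode}, so the split is lossy.

No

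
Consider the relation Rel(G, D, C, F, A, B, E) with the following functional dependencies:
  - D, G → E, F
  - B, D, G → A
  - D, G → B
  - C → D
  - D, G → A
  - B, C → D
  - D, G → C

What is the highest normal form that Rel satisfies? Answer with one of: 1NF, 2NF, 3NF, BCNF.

3NF

Candidate keys: {C, G}, {D, G}. Prime attributes: {C, D, G}.
C → D: {C}⁺ = {C, D}, which is not all of the attributes, so the left side is not a superkey — BCNF is violated.
Since {D} ⊆ prime attributes and every other non-superkey FD also has a prime right side, the schema is in 3NF.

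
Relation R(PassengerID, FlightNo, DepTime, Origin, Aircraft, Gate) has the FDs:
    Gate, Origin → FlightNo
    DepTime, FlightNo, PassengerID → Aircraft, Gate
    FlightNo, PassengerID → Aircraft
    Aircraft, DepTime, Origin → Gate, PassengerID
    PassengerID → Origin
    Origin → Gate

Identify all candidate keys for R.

{Aircraft, DepTime, Origin}, {DepTime, PassengerID}

Attributes never on any right-hand side: {DepTime} — every candidate key must contain it.
Closure of {DepTime, PassengerID} is {Aircraft, DepTime, FlightNo, Gate, Origin, PassengerID}, the whole schema; {DepTime, PassengerID} is a candidate key.
Closure of {Aircraft, DepTime, Origin} is {Aircraft, DepTime, FlightNo, Gate, Origin, PassengerID}, the whole schema; {Aircraft, DepTime, Origin} is a candidate key.
Any other superkey properly contains one of these, so there are no further candidate keys.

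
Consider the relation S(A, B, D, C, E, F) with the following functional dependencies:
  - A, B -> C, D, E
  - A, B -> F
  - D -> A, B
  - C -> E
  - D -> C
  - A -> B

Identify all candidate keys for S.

Closure of {A} is {A, B, C, D, E, F}, the whole schema; {A} is a candidate key.
Closure of {D} is {A, B, C, D, E, F}, the whole schema; {D} is a candidate key.
No proper subset of any of these is a key, and no other minimal superkey exists.

{A}, {D}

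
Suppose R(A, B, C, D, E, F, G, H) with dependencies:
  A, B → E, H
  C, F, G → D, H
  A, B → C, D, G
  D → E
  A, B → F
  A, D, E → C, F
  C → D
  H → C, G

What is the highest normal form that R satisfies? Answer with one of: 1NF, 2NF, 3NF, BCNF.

Candidate key: {A, B}. Prime attributes: {A, B}.
C, F, G → D, H: {C, F, G}⁺ = {C, D, E, F, G, H}, which is not all of the attributes, so the left side is not a superkey — BCNF is violated.
Because {D, H} are non-prime and the left side of C, F, G → D, H is not a superkey, the relation is not in 3NF.
No proper subset of a key has a non-prime attribute in its closure, so there is no partial dependency; 2NF holds.

2NF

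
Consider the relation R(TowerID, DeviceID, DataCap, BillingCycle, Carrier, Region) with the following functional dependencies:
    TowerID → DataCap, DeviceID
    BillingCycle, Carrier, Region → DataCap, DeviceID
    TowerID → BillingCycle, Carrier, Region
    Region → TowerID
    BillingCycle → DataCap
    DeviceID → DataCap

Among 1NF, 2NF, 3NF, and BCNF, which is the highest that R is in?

2NF

Candidate keys: {Region}, {TowerID}. Prime attributes: {Region, TowerID}.
BillingCycle → DataCap: {BillingCycle}⁺ = {BillingCycle, DataCap}, which is not all of the attributes, so the left side is not a superkey — BCNF is violated.
BillingCycle → DataCap has non-prime {DataCap} on the right and a non-superkey on the left, so 3NF fails.
Every candidate key is a single attribute, so no partial dependency is possible; 2NF holds.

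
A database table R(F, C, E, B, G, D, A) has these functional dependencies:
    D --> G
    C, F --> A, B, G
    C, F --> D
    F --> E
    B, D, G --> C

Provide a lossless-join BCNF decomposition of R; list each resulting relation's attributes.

{A, B, D, F}; {B, C, D}; {D, G}; {E, F}

Candidate keys of the original relation: {B, D, F}, {C, F}.
{A, B, C, D, E, F, G}: {D} determines {D, G} here but is not a superkey — split on D --> G, giving {D, G} and {A, B, C, D, E, F}.
{D, G} has no BCNF violation.
{A, B, C, D, E, F}: {F} determines {E, F} here but is not a superkey — split on F --> E, giving {E, F} and {A, B, C, D, F}.
{E, F} has no BCNF violation.
{A, B, C, D, F}: {B, D} determines {B, C, D} here but is not a superkey — split on B, D --> C, giving {B, C, D} and {A, B, D, F}.
{B, C, D} has no BCNF violation.
{A, B, D, F} has no BCNF violation.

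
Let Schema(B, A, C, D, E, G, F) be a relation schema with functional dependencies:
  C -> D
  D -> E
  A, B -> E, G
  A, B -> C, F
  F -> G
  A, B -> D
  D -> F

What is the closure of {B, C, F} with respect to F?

Start with {B, C, F}.
C -> D applies; add {D} → now {B, C, D, F}.
D -> E applies; add {E} → now {B, C, D, E, F}.
F -> G applies; add {G} → now {B, C, D, E, F, G}.
No further FD applies.

{B, C, D, E, F, G}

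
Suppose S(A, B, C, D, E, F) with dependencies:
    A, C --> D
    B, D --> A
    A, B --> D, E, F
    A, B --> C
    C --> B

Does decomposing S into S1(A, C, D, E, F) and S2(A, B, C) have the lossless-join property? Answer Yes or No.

Yes

Common attributes: {A, C}; their closure is {A, B, C, D, E, F}.
This includes all of S1, so the common attributes are a superkey of S1 — the join is lossless.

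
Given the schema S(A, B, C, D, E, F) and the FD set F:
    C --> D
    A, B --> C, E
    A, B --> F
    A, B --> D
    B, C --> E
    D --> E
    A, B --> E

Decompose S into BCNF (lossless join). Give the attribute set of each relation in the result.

{A, B, C, F}; {C, D}; {D, E}

Candidate key of the original relation: {A, B}.
In {A, B, C, D, E, F}, {C} is not a superkey ({C}⁺ restricted to this set is {C, D, E}), so split on C --> D, E into {C, D, E} and {A, B, C, F}.
In {C, D, E}, {D} is not a superkey ({D}⁺ restricted to this set is {D, E}), so split on D --> E into {D, E} and {C, D}.
{D, E}: every determinant is a superkey — BCNF.
{C, D}: every determinant is a superkey — BCNF.
{A, B, C, F}: every determinant is a superkey — BCNF.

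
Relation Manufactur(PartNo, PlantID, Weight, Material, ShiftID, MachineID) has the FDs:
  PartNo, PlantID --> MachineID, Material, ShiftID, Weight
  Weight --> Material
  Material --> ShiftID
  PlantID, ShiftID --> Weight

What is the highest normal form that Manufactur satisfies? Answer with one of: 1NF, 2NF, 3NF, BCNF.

2NF

Candidate key: {PartNo, PlantID}. Prime attributes: {PartNo, PlantID}.
Weight --> Material breaks BCNF: {Weight}⁺ = {Material, ShiftID, Weight}, so {Weight} is not a superkey.
Weight --> Material determines the non-prime attribute {Material} from a non-superkey — 3NF is violated.
Checking every proper subset of each key, none determines a non-prime attribute — 2NF is satisfied.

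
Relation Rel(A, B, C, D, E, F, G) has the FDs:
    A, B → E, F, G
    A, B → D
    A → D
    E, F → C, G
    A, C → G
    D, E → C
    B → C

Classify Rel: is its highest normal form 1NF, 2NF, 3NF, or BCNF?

1NF

Candidate key: {A, B}. Prime attributes: {A, B}.
A → D breaks BCNF: {A}⁺ = {A, D}, so {A} is not a superkey.
Because {D} is non-prime and the left side of A → D is not a superkey, the relation is not in 3NF.
{A} is a proper subset of the key {A, B}, and {A}⁺ contains the non-prime attribute {D} — a partial dependency, so 2NF is violated.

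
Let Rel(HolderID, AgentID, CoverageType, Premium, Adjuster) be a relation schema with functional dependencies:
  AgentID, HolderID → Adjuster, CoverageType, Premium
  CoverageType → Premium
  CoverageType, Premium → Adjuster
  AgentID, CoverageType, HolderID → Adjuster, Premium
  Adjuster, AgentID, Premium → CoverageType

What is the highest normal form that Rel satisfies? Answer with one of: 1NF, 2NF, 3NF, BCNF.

Candidate key: {AgentID, HolderID}. Prime attributes: {AgentID, HolderID}.
CoverageType → Premium breaks BCNF: {CoverageType}⁺ = {Adjuster, CoverageType, Premium}, so {CoverageType} is not a superkey.
CoverageType → Premium determines the non-prime attribute {Premium} from a non-superkey — 3NF is violated.
Checking every proper subset of each key, none determines a non-prime attribute — 2NF is satisfied.

2NF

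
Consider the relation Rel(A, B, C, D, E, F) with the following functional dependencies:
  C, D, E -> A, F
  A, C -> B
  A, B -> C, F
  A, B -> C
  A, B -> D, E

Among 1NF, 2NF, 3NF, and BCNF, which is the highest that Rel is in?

BCNF

Candidate keys: {A, B}, {A, C}, {C, D, E}. Prime attributes: {A, B, C, D, E}.
Each dependency's left side is a superkey — BCNF holds.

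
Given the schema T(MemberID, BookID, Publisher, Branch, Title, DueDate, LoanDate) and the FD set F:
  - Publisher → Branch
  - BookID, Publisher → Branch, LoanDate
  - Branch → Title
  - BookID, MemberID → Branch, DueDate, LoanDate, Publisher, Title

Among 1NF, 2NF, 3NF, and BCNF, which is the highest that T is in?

2NF

Candidate key: {BookID, MemberID}. Prime attributes: {BookID, MemberID}.
Publisher → Branch: {Publisher}⁺ = {Branch, Publisher, Title}, which is not all of the attributes, so the left side is not a superkey — BCNF is violated.
Because {Branch} is non-prime and the left side of Publisher → Branch is not a superkey, the relation is not in 3NF.
No non-prime attribute depends on a proper subset of any candidate key, so 2NF holds.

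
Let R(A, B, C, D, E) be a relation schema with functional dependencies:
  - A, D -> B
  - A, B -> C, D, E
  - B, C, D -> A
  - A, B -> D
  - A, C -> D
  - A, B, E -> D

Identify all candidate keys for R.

Closure of {A, B} is {A, B, C, D, E}, the whole schema; {A, B} is a candidate key.
Closure of {A, C} is {A, B, C, D, E}, the whole schema; {A, C} is a candidate key.
Closure of {A, D} is {A, B, C, D, E}, the whole schema; {A, D} is a candidate key.
Closure of {B, C, D} is {A, B, C, D, E}, the whole schema; {B, C, D} is a candidate key.
These are minimal and exhaustive — every other superkey contains one of them.

{A, B}, {A, C}, {A, D}, {B, C, D}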